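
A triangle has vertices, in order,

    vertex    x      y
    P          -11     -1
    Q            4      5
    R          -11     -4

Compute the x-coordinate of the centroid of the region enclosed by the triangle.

Apply the shoelace (surveyor's) formula. First the cross-terms c_i = x_i·y_{i+1} − x_{i+1}·y_i:
  -51, 39, -33  ⇒  2A = -45, A = -22.5.
Then Σ (x_i + x_{i+1})·c_i = 810, so x̄ = 810 / (6·(-22.5)) = -6.

-6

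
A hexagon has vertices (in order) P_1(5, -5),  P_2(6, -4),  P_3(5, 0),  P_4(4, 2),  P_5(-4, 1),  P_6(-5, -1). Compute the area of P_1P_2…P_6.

Apply Gauss's area formula: 2A = Σ (x_i·y_{i+1} − x_{i+1}·y_i), indices taken mod 6.
Σ = (10) + (20) + (10) + (12) + (9) + (30) = 91
Area = |Σ|/2 = 45.5.

45.5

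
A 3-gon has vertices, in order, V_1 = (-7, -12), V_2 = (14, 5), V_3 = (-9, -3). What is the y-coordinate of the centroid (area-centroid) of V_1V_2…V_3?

-10/3

Apply the shoelace (surveyor's) formula. First the cross-terms c_i = x_i·y_{i+1} − x_{i+1}·y_i:
  133, 3, 87  ⇒  2A = 223, A = 111.5.
Then Σ (y_i + y_{i+1})·c_i = -2230, so ȳ = -2230 / (6·111.5) = -10/3.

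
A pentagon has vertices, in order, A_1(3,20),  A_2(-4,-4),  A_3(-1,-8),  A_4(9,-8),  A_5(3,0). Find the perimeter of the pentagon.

|A_1A_2| = √((-7)² + (-24)²) = √625 = 25
|A_2A_3| = √((3)² + (-4)²) = √25 = 5
|A_3A_4| = √((10)² + (0)²) = √100 = 10
|A_4A_5| = √((-6)² + (8)²) = √100 = 10
|A_5A_1| = √((0)² + (20)²) = √400 = 20
Perimeter = 25 + 5 + 10 + 10 + 20 = 70.

70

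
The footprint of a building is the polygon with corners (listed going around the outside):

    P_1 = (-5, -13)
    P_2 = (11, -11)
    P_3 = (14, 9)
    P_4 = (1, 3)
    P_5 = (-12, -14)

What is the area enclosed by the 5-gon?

Apply the surveyor's formula: 2A = Σ (x_i·y_{i+1} − x_{i+1}·y_i), indices taken mod 5.
Cross-terms: 198, 253, 33, 22, 86  ⇒  Σ = 592
Area = |Σ|/2 = 296.

296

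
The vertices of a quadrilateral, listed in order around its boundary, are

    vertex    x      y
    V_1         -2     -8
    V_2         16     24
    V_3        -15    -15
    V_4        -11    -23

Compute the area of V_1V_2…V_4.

Apply the shoelace (surveyor's) formula: 2A = Σ (x_i·y_{i+1} − x_{i+1}·y_i), indices taken mod 4.
V_1→V_2: (-2)(24) − (16)(-8) = 80
V_2→V_3: (16)(-15) − (-15)(24) = 120
V_3→V_4: (-15)(-23) − (-11)(-15) = 180
V_4→V_1: (-11)(-8) − (-2)(-23) = 42
Σ = 422
Area = |Σ|/2 = 211.

211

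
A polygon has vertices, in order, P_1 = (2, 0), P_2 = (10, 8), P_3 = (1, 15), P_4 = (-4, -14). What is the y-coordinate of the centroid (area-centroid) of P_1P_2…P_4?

127/29

Apply the shoelace (surveyor's) formula. First the cross-terms c_i = x_i·y_{i+1} − x_{i+1}·y_i:
  16, 142, 46, 28  ⇒  2A = 232, A = 116.
Then Σ (y_i + y_{i+1})·c_i = 3048, so ȳ = 3048 / (6·116) = 127/29.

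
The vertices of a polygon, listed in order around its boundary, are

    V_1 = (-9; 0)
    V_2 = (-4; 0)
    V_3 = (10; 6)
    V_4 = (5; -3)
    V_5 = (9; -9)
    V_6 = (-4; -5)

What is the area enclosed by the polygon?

V_1→V_2: (-9)(0) − (-4)(0) = 0
V_2→V_3: (-4)(6) − (10)(0) = -24
V_3→V_4: (10)(-3) − (5)(6) = -60
V_4→V_5: (5)(-9) − (9)(-3) = -18
V_5→V_6: (9)(-5) − (-4)(-9) = -81
V_6→V_1: (-4)(0) − (-9)(-5) = -45
Σ = -228
Area = |Σ|/2 = 114.

114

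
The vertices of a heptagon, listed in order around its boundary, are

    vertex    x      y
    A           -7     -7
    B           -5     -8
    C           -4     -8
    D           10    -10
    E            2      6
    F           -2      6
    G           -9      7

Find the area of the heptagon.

202.5

Cross-terms: 21, 8, 120, 80, 24, 40, 112  ⇒  Σ = 405
Area = |Σ|/2 = 202.5.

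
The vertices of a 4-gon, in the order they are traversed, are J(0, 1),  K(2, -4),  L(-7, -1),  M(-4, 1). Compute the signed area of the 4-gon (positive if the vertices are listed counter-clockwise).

-23.5

Σ = (-2) + (-30) + (-11) + (-4) = -47
Signed area = Σ/2 = -23.5 (negative ⇒ clockwise traversal).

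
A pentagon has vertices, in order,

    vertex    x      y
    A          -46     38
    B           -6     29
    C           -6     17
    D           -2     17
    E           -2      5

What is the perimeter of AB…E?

124

|AB| = √((40)² + (-9)²) = √1681 = 41
|BC| = √((0)² + (-12)²) = √144 = 12
|CD| = √((4)² + (0)²) = √16 = 4
|DE| = √((0)² + (-12)²) = √144 = 12
|EA| = √((-44)² + (33)²) = √3025 = 55
Perimeter = 41 + 12 + 4 + 12 + 55 = 124.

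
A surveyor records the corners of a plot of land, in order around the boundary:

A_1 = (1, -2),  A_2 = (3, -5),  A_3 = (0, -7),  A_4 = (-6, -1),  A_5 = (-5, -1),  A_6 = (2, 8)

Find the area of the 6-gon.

Σ = (1) + (-21) + (-42) + (1) + (-38) + (-12) = -111
Area = |Σ|/2 = 55.5.

55.5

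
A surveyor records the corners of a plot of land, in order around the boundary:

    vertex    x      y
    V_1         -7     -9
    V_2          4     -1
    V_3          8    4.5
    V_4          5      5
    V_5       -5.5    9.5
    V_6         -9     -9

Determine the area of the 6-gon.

157.25

Apply the shoelace formula: 2A = Σ (x_i·y_{i+1} − x_{i+1}·y_i), indices taken mod 6.
V_1→V_2: (-7)(-1) − (4)(-9) = 43
V_2→V_3: (4)(4.5) − (8)(-1) = 26
V_3→V_4: (8)(5) − (5)(4.5) = 17.5
V_4→V_5: (5)(9.5) − (-5.5)(5) = 75
V_5→V_6: (-5.5)(-9) − (-9)(9.5) = 135
V_6→V_1: (-9)(-9) − (-7)(-9) = 18
Σ = 314.5
Area = |Σ|/2 = 157.25.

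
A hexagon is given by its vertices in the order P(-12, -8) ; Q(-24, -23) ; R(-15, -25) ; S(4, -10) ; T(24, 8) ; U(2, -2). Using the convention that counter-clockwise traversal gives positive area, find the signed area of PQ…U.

378.5

Cross-terms: 84, 255, 250, 272, -64, -40  ⇒  Σ = 757
Signed area = Σ/2 = 378.5 (positive ⇒ counter-clockwise traversal).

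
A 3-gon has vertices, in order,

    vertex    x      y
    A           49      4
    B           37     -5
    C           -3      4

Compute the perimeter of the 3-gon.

108

|AB| = √((-12)² + (-9)²) = √225 = 15
|BC| = √((-40)² + (9)²) = √1681 = 41
|CA| = √((52)² + (0)²) = √2704 = 52
Perimeter = 15 + 41 + 52 = 108.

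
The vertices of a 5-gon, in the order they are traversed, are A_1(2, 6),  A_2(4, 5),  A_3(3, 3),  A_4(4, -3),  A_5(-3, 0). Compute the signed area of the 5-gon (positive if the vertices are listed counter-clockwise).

Apply the surveyor's formula: 2A = Σ (x_i·y_{i+1} − x_{i+1}·y_i), indices taken mod 5.
A_1→A_2: (2)(5) − (4)(6) = -14
A_2→A_3: (4)(3) − (3)(5) = -3
A_3→A_4: (3)(-3) − (4)(3) = -21
A_4→A_5: (4)(0) − (-3)(-3) = -9
A_5→A_1: (-3)(6) − (2)(0) = -18
Σ = -65
Signed area = Σ/2 = -32.5 (negative ⇒ clockwise traversal).

-32.5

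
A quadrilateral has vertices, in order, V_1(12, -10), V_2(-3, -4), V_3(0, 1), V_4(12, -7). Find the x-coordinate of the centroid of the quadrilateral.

Apply the shoelace (surveyor's) formula. First the cross-terms c_i = x_i·y_{i+1} − x_{i+1}·y_i:
  -78, -3, -12, -36  ⇒  2A = -129, A = -64.5.
Then Σ (x_i + x_{i+1})·c_i = -1701, so x̄ = -1701 / (6·(-64.5)) = 189/43.

189/43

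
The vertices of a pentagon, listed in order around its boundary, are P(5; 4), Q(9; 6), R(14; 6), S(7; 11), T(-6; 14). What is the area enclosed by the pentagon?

73

Apply the surveyor's formula: 2A = Σ (x_i·y_{i+1} − x_{i+1}·y_i), indices taken mod 5.
P→Q: (5)(6) − (9)(4) = -6
Q→R: (9)(6) − (14)(6) = -30
R→S: (14)(11) − (7)(6) = 112
S→T: (7)(14) − (-6)(11) = 164
T→P: (-6)(4) − (5)(14) = -94
Σ = 146
Area = |Σ|/2 = 73.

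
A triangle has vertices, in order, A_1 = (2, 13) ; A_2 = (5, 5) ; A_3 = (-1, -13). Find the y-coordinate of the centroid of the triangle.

5/3

Apply the surveyor's formula. First the cross-terms c_i = x_i·y_{i+1} − x_{i+1}·y_i:
  -55, -60, 13  ⇒  2A = -102, A = -51.
Then Σ (y_i + y_{i+1})·c_i = -510, so ȳ = -510 / (6·(-51)) = 5/3.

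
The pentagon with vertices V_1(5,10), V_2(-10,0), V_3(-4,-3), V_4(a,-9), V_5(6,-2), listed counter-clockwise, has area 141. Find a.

-8

Write out the shoelace sum; only the two edges meeting at V_4 involve a:
2·Area = [((-4)·(-9) − a·(-3)) + (a·(-2) − 6·(-9))] + 200
       = 1·a + 290 = 282
⇒ a = -8.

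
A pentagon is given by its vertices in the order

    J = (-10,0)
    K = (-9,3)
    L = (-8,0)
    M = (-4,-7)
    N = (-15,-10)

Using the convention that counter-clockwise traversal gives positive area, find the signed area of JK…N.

Apply Gauss's area formula: 2A = Σ (x_i·y_{i+1} − x_{i+1}·y_i), indices taken mod 5.
Σ = (-30) + (24) + (56) + (-65) + (-100) = -115
Signed area = Σ/2 = -57.5 (negative ⇒ clockwise traversal).

-57.5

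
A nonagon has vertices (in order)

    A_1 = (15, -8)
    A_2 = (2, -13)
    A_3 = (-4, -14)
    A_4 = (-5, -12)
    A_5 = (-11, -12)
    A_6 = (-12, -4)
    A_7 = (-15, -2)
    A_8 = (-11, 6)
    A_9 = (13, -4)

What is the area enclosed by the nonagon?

Apply the shoelace (surveyor's) formula: 2A = Σ (x_i·y_{i+1} − x_{i+1}·y_i), indices taken mod 9.
Cross-terms: -179, -80, -22, -72, -100, -36, -112, -34, -44  ⇒  Σ = -679
Area = |Σ|/2 = 339.5.

339.5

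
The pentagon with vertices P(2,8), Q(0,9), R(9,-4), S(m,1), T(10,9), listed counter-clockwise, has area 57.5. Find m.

Write out the shoelace sum; only the two edges meeting at S involve m:
2·Area = [(9·1 − m·(-4)) + (m·9 − 10·1)] + -1
       = 13·m + -2 = 115
⇒ m = 9.

9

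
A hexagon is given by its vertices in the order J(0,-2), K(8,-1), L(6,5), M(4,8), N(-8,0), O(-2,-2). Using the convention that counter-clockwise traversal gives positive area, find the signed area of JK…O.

Σ = (16) + (46) + (28) + (64) + (16) + (4) = 174
Signed area = Σ/2 = 87 (positive ⇒ counter-clockwise traversal).

87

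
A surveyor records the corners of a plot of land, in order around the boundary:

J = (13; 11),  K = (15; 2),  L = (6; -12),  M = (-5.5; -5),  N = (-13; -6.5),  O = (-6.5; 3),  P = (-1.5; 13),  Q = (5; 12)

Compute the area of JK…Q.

400.75

Apply the shoelace (surveyor's) formula: 2A = Σ (x_i·y_{i+1} − x_{i+1}·y_i), indices taken mod 8.
J→K: (13)(2) − (15)(11) = -139
K→L: (15)(-12) − (6)(2) = -192
L→M: (6)(-5) − (-5.5)(-12) = -96
M→N: (-5.5)(-6.5) − (-13)(-5) = -29.25
N→O: (-13)(3) − (-6.5)(-6.5) = -81.25
O→P: (-6.5)(13) − (-1.5)(3) = -80
P→Q: (-1.5)(12) − (5)(13) = -83
Q→J: (5)(11) − (13)(12) = -101
Σ = -801.5
Area = |Σ|/2 = 400.75.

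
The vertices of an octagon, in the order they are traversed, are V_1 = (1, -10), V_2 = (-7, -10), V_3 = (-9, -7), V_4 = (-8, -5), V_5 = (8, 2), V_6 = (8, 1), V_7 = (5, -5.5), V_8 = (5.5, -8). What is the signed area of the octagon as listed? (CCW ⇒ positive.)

Apply Gauss's area formula: 2A = Σ (x_i·y_{i+1} − x_{i+1}·y_i), indices taken mod 8.
Cross-terms: -80, -41, -11, 24, -8, -49, -9.75, -47  ⇒  Σ = -221.75
Signed area = Σ/2 = -110.875 (negative ⇒ clockwise traversal).

-110.875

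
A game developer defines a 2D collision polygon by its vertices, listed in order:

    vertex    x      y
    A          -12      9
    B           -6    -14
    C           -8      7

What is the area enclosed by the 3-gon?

Apply the shoelace formula: 2A = Σ (x_i·y_{i+1} − x_{i+1}·y_i), indices taken mod 3.
Σ = (222) + (-154) + (12) = 80
Area = |Σ|/2 = 40.

40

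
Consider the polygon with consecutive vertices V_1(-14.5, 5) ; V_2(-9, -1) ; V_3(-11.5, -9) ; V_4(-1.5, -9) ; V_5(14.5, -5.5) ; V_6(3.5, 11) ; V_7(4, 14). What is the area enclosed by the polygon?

382.25

Apply the shoelace formula: 2A = Σ (x_i·y_{i+1} − x_{i+1}·y_i), indices taken mod 7.
Σ = (59.5) + (69.5) + (90) + (138.75) + (178.75) + (5) + (223) = 764.5
Area = |Σ|/2 = 382.25.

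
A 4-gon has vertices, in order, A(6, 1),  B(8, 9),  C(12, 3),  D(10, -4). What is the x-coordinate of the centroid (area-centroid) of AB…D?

Apply Gauss's area formula. First the cross-terms c_i = x_i·y_{i+1} − x_{i+1}·y_i:
  46, -84, -78, 34  ⇒  2A = -82, A = -41.
Then Σ (x_i + x_{i+1})·c_i = -2208, so x̄ = -2208 / (6·(-41)) = 368/41.

368/41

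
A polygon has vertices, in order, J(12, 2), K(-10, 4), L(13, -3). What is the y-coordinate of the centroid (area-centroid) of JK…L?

Apply the shoelace (surveyor's) formula. First the cross-terms c_i = x_i·y_{i+1} − x_{i+1}·y_i:
  68, -22, 62  ⇒  2A = 108, A = 54.
Then Σ (y_i + y_{i+1})·c_i = 324, so ȳ = 324 / (6·54) = 1.

1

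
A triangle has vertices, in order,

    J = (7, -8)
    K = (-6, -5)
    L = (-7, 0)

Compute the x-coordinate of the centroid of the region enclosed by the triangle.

-2

Apply the shoelace (surveyor's) formula. First the cross-terms c_i = x_i·y_{i+1} − x_{i+1}·y_i:
  -83, -35, 56  ⇒  2A = -62, A = -31.
Then Σ (x_i + x_{i+1})·c_i = 372, so x̄ = 372 / (6·(-31)) = -2.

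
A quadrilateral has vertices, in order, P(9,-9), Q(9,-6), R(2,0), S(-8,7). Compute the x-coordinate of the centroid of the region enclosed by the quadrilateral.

181/62

Apply the surveyor's formula. First the cross-terms c_i = x_i·y_{i+1} − x_{i+1}·y_i:
  27, 12, 14, 9  ⇒  2A = 62, A = 31.
Then Σ (x_i + x_{i+1})·c_i = 543, so x̄ = 543 / (6·31) = 181/62.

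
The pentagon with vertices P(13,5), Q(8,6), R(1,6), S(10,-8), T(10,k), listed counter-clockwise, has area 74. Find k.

-2

Write out the shoelace sum; only the two edges meeting at T involve k:
2·Area = [(10·k − 10·(-8)) + (10·5 − 13·k)] + 12
       = -3·k + 142 = 148
⇒ k = -2.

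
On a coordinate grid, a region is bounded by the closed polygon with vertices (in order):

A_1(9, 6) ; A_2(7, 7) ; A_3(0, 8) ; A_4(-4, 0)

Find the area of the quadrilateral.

42.5

A_1→A_2: (9)(7) − (7)(6) = 21
A_2→A_3: (7)(8) − (0)(7) = 56
A_3→A_4: (0)(0) − (-4)(8) = 32
A_4→A_1: (-4)(6) − (9)(0) = -24
Σ = 85
Area = |Σ|/2 = 42.5.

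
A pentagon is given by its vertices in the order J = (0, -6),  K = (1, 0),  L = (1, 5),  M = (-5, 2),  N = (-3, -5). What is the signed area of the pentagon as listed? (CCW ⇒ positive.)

43.5

J→K: (0)(0) − (1)(-6) = 6
K→L: (1)(5) − (1)(0) = 5
L→M: (1)(2) − (-5)(5) = 27
M→N: (-5)(-5) − (-3)(2) = 31
N→J: (-3)(-6) − (0)(-5) = 18
Σ = 87
Signed area = Σ/2 = 43.5 (positive ⇒ counter-clockwise traversal).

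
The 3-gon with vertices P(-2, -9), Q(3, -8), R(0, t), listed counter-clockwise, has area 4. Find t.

Write out the shoelace sum; only the two edges meeting at R involve t:
2·Area = [(3·t − 0·(-8)) + (0·(-9) − (-2)·t)] + 43
       = 5·t + 43 = 8
⇒ t = -7.

-7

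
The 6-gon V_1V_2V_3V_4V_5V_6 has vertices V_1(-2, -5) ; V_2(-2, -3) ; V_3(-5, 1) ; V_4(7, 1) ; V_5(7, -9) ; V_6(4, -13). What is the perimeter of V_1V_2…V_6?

44

|V_1V_2| = √((0)² + (2)²) = √4 = 2
|V_2V_3| = √((-3)² + (4)²) = √25 = 5
|V_3V_4| = √((12)² + (0)²) = √144 = 12
|V_4V_5| = √((0)² + (-10)²) = √100 = 10
|V_5V_6| = √((-3)² + (-4)²) = √25 = 5
|V_6V_1| = √((-6)² + (8)²) = √100 = 10
Perimeter = 2 + 5 + 12 + 10 + 5 + 10 = 44.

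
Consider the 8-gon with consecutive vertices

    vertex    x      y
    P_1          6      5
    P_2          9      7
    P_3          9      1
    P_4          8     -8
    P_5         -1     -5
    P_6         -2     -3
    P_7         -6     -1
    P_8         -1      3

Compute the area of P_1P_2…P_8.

Apply Gauss's area formula: 2A = Σ (x_i·y_{i+1} − x_{i+1}·y_i), indices taken mod 8.
Σ = (-3) + (-54) + (-80) + (-48) + (-7) + (-16) + (-19) + (-23) = -250
Area = |Σ|/2 = 125.

125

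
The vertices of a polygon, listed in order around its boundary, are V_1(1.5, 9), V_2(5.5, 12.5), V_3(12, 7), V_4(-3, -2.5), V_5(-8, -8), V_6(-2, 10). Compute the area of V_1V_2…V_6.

138.125

Σ = (-30.75) + (-111.5) + (-9) + (4) + (-96) + (-33) = -276.25
Area = |Σ|/2 = 138.125.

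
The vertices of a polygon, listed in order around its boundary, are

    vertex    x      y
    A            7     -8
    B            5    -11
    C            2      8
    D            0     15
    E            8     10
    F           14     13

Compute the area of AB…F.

Apply the shoelace (surveyor's) formula: 2A = Σ (x_i·y_{i+1} − x_{i+1}·y_i), indices taken mod 6.
Σ = (-37) + (62) + (30) + (-120) + (-36) + (-203) = -304
Area = |Σ|/2 = 152.

152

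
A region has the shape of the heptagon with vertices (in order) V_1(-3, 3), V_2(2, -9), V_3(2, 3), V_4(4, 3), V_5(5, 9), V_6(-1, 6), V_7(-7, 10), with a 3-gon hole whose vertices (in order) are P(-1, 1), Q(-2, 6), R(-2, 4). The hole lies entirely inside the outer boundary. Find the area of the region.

69

Outer boundary:
Apply Gauss's area formula: 2A = Σ (x_i·y_{i+1} − x_{i+1}·y_i), indices taken mod 7.
V_1→V_2: (-3)(-9) − (2)(3) = 21
V_2→V_3: (2)(3) − (2)(-9) = 24
V_3→V_4: (2)(3) − (4)(3) = -6
V_4→V_5: (4)(9) − (5)(3) = 21
V_5→V_6: (5)(6) − (-1)(9) = 39
V_6→V_7: (-1)(10) − (-7)(6) = 32
V_7→V_1: (-7)(3) − (-3)(10) = 9
Σ = 140
Area = |Σ|/2 = 70.
Hole:
P→Q: (-1)(6) − (-2)(1) = -4
Q→R: (-2)(4) − (-2)(6) = 4
R→P: (-2)(1) − (-1)(4) = 2
Σ = 2
Area = |Σ|/2 = 1.
Net area = 70 − 1 = 69.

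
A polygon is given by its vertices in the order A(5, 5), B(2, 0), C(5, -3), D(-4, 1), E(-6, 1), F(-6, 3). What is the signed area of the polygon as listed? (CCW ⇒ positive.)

Apply the shoelace formula: 2A = Σ (x_i·y_{i+1} − x_{i+1}·y_i), indices taken mod 6.
A→B: (5)(0) − (2)(5) = -10
B→C: (2)(-3) − (5)(0) = -6
C→D: (5)(1) − (-4)(-3) = -7
D→E: (-4)(1) − (-6)(1) = 2
E→F: (-6)(3) − (-6)(1) = -12
F→A: (-6)(5) − (5)(3) = -45
Σ = -78
Signed area = Σ/2 = -39 (negative ⇒ clockwise traversal).

-39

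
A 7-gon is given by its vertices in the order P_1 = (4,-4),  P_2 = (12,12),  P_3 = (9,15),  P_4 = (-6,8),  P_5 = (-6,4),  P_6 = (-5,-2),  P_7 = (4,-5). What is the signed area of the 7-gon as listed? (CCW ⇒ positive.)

Apply the shoelace formula: 2A = Σ (x_i·y_{i+1} − x_{i+1}·y_i), indices taken mod 7.
P_1→P_2: (4)(12) − (12)(-4) = 96
P_2→P_3: (12)(15) − (9)(12) = 72
P_3→P_4: (9)(8) − (-6)(15) = 162
P_4→P_5: (-6)(4) − (-6)(8) = 24
P_5→P_6: (-6)(-2) − (-5)(4) = 32
P_6→P_7: (-5)(-5) − (4)(-2) = 33
P_7→P_1: (4)(-4) − (4)(-5) = 4
Σ = 423
Signed area = Σ/2 = 211.5 (positive ⇒ counter-clockwise traversal).

211.5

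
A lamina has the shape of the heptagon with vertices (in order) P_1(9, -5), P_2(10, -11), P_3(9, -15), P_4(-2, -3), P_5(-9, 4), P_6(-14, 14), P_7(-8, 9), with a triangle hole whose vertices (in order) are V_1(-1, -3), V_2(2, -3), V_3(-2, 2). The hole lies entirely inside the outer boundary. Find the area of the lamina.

Outer boundary:
Apply the surveyor's formula: 2A = Σ (x_i·y_{i+1} − x_{i+1}·y_i), indices taken mod 7.
Σ = (-49) + (-51) + (-57) + (-35) + (-70) + (-14) + (-41) = -317
Area = |Σ|/2 = 158.5.
Hole:
V_1→V_2: (-1)(-3) − (2)(-3) = 9
V_2→V_3: (2)(2) − (-2)(-3) = -2
V_3→V_1: (-2)(-3) − (-1)(2) = 8
Σ = 15
Area = |Σ|/2 = 7.5.
Net area = 158.5 − 7.5 = 151.

151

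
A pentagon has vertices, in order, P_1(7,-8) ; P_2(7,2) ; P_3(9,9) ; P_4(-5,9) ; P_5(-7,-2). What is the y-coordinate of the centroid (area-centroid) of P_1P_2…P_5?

359/192

Apply the surveyor's formula. First the cross-terms c_i = x_i·y_{i+1} − x_{i+1}·y_i:
  70, 45, 126, 73, 70  ⇒  2A = 384, A = 192.
Then Σ (y_i + y_{i+1})·c_i = 2154, so ȳ = 2154 / (6·192) = 359/192.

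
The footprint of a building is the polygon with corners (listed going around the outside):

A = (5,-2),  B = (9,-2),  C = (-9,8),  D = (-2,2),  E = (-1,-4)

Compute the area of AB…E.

46

Σ = (8) + (54) + (-2) + (10) + (22) = 92
Area = |Σ|/2 = 46.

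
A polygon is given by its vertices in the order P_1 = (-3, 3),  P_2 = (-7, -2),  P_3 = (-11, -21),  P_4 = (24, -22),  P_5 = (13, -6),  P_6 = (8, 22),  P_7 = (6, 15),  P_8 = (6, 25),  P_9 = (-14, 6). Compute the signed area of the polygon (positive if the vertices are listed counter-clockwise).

892

Apply the surveyor's formula: 2A = Σ (x_i·y_{i+1} − x_{i+1}·y_i), indices taken mod 9.
P_1→P_2: (-3)(-2) − (-7)(3) = 27
P_2→P_3: (-7)(-21) − (-11)(-2) = 125
P_3→P_4: (-11)(-22) − (24)(-21) = 746
P_4→P_5: (24)(-6) − (13)(-22) = 142
P_5→P_6: (13)(22) − (8)(-6) = 334
P_6→P_7: (8)(15) − (6)(22) = -12
P_7→P_8: (6)(25) − (6)(15) = 60
P_8→P_9: (6)(6) − (-14)(25) = 386
P_9→P_1: (-14)(3) − (-3)(6) = -24
Σ = 1784
Signed area = Σ/2 = 892 (positive ⇒ counter-clockwise traversal).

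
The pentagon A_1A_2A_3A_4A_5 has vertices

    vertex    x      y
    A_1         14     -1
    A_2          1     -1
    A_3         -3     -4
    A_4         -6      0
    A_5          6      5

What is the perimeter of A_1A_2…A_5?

|A_1A_2| = √((-13)² + (0)²) = √169 = 13
|A_2A_3| = √((-4)² + (-3)²) = √25 = 5
|A_3A_4| = √((-3)² + (4)²) = √25 = 5
|A_4A_5| = √((12)² + (5)²) = √169 = 13
|A_5A_1| = √((8)² + (-6)²) = √100 = 10
Perimeter = 13 + 5 + 5 + 13 + 10 = 46.

46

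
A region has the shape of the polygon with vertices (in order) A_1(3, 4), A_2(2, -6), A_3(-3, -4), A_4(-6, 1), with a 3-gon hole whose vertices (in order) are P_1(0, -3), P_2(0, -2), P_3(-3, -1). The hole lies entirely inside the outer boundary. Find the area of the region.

51.5

Outer boundary:
Apply Gauss's area formula: 2A = Σ (x_i·y_{i+1} − x_{i+1}·y_i), indices taken mod 4.
Σ = (-26) + (-26) + (-27) + (-27) = -106
Area = |Σ|/2 = 53.
Hole:
Apply the surveyor's formula: 2A = Σ (x_i·y_{i+1} − x_{i+1}·y_i), indices taken mod 3.
Σ = (0) + (-6) + (9) = 3
Area = |Σ|/2 = 1.5.
Net area = 53 − 1.5 = 51.5.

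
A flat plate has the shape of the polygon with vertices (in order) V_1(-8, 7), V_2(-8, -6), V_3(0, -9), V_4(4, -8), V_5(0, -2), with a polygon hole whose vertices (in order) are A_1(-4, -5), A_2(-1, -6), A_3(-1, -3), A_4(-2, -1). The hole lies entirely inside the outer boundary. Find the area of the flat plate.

85.5

Outer boundary:
Apply the shoelace formula: 2A = Σ (x_i·y_{i+1} − x_{i+1}·y_i), indices taken mod 5.
Σ = (104) + (72) + (36) + (-8) + (-16) = 188
Area = |Σ|/2 = 94.
Hole:
Apply the shoelace formula: 2A = Σ (x_i·y_{i+1} − x_{i+1}·y_i), indices taken mod 4.
Cross-terms: 19, -3, -5, 6  ⇒  Σ = 17
Area = |Σ|/2 = 8.5.
Net area = 94 − 8.5 = 85.5.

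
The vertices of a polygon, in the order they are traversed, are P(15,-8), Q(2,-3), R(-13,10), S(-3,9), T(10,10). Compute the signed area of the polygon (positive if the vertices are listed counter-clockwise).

Apply the shoelace (surveyor's) formula: 2A = Σ (x_i·y_{i+1} − x_{i+1}·y_i), indices taken mod 5.
Cross-terms: -29, -19, -87, -120, -230  ⇒  Σ = -485
Signed area = Σ/2 = -242.5 (negative ⇒ clockwise traversal).

-242.5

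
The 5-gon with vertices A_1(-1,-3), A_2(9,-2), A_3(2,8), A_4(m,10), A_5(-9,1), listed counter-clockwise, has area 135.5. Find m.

-4

Write out the shoelace sum; only the two edges meeting at A_4 involve m:
2·Area = [(2·10 − m·8) + (m·1 − (-9)·10)] + 133
       = -7·m + 243 = 271
⇒ m = -4.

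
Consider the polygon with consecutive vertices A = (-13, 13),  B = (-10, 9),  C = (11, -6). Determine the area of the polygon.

Apply Gauss's area formula: 2A = Σ (x_i·y_{i+1} − x_{i+1}·y_i), indices taken mod 3.
Σ = (13) + (-39) + (65) = 39
Area = |Σ|/2 = 19.5.

19.5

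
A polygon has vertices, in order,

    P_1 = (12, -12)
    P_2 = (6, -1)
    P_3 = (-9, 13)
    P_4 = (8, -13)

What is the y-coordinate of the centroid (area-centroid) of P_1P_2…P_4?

Apply Gauss's area formula. First the cross-terms c_i = x_i·y_{i+1} − x_{i+1}·y_i:
  60, 69, 13, 60  ⇒  2A = 202, A = 101.
Then Σ (y_i + y_{i+1})·c_i = -1452, so ȳ = -1452 / (6·101) = -242/101.

-242/101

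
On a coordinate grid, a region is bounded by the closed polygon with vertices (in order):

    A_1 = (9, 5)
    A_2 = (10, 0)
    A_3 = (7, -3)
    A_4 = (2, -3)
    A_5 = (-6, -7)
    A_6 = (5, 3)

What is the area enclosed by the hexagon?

56

Σ = (-50) + (-30) + (-15) + (-32) + (17) + (-2) = -112
Area = |Σ|/2 = 56.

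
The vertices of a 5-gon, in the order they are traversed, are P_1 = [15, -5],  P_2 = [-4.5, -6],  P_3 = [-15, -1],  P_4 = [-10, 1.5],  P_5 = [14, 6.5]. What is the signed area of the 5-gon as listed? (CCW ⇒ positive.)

Σ = (-112.5) + (-85.5) + (-32.5) + (-86) + (-167.5) = -484
Signed area = Σ/2 = -242 (negative ⇒ clockwise traversal).

-242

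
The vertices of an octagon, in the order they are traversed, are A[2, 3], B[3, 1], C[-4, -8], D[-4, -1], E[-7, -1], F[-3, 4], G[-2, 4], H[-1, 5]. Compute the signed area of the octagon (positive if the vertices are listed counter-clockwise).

-56

Apply Gauss's area formula: 2A = Σ (x_i·y_{i+1} − x_{i+1}·y_i), indices taken mod 8.
A→B: (2)(1) − (3)(3) = -7
B→C: (3)(-8) − (-4)(1) = -20
C→D: (-4)(-1) − (-4)(-8) = -28
D→E: (-4)(-1) − (-7)(-1) = -3
E→F: (-7)(4) − (-3)(-1) = -31
F→G: (-3)(4) − (-2)(4) = -4
G→H: (-2)(5) − (-1)(4) = -6
H→A: (-1)(3) − (2)(5) = -13
Σ = -112
Signed area = Σ/2 = -56 (negative ⇒ clockwise traversal).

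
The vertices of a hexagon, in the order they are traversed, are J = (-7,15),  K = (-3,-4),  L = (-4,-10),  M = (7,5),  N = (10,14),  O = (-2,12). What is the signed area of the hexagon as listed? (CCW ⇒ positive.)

Apply Gauss's area formula: 2A = Σ (x_i·y_{i+1} − x_{i+1}·y_i), indices taken mod 6.
Σ = (73) + (14) + (50) + (48) + (148) + (54) = 387
Signed area = Σ/2 = 193.5 (positive ⇒ counter-clockwise traversal).

193.5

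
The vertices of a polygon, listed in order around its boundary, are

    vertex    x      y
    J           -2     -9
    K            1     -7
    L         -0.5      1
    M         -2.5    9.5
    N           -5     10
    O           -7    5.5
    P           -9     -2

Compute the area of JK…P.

111.875

Σ = (23) + (-2.5) + (-2.25) + (22.5) + (42.5) + (63.5) + (77) = 223.75
Area = |Σ|/2 = 111.875.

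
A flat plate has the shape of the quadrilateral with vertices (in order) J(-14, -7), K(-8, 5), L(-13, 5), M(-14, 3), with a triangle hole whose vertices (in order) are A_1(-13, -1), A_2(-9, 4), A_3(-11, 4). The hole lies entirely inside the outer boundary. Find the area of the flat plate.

30

Outer boundary:
Apply Gauss's area formula: 2A = Σ (x_i·y_{i+1} − x_{i+1}·y_i), indices taken mod 4.
Σ = (-126) + (25) + (31) + (140) = 70
Area = |Σ|/2 = 35.
Hole:
Apply the shoelace formula: 2A = Σ (x_i·y_{i+1} − x_{i+1}·y_i), indices taken mod 3.
Σ = (-61) + (8) + (63) = 10
Area = |Σ|/2 = 5.
Net area = 35 − 5 = 30.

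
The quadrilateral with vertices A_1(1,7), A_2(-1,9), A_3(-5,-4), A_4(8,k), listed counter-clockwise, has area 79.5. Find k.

Write out the shoelace sum; only the two edges meeting at A_4 involve k:
2·Area = [((-5)·k − 8·(-4)) + (8·7 − 1·k)] + 65
       = -6·k + 153 = 159
⇒ k = -1.

-1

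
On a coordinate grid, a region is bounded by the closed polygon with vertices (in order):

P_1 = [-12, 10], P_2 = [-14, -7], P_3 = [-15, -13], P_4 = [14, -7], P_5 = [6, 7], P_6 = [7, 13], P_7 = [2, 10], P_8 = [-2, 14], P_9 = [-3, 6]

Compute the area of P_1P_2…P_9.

Apply the surveyor's formula: 2A = Σ (x_i·y_{i+1} − x_{i+1}·y_i), indices taken mod 9.
P_1→P_2: (-12)(-7) − (-14)(10) = 224
P_2→P_3: (-14)(-13) − (-15)(-7) = 77
P_3→P_4: (-15)(-7) − (14)(-13) = 287
P_4→P_5: (14)(7) − (6)(-7) = 140
P_5→P_6: (6)(13) − (7)(7) = 29
P_6→P_7: (7)(10) − (2)(13) = 44
P_7→P_8: (2)(14) − (-2)(10) = 48
P_8→P_9: (-2)(6) − (-3)(14) = 30
P_9→P_1: (-3)(10) − (-12)(6) = 42
Σ = 921
Area = |Σ|/2 = 460.5.

460.5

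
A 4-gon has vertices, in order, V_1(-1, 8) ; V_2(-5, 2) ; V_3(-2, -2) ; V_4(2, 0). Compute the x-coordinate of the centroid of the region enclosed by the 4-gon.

Apply Gauss's area formula. First the cross-terms c_i = x_i·y_{i+1} − x_{i+1}·y_i:
  38, 14, 4, 16  ⇒  2A = 72, A = 36.
Then Σ (x_i + x_{i+1})·c_i = -310, so x̄ = -310 / (6·36) = -155/108.

-155/108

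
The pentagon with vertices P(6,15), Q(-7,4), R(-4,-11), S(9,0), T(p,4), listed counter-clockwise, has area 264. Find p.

The doubled signed area Σ (x_i y_{i+1} − x_{i+1} y_i) is linear in p.
With p=0 it equals 333; the coefficient of p is 15 (from the two edges through T).
So 15·p + 333 = 2·264 = 528 ⇒ p = 13.

13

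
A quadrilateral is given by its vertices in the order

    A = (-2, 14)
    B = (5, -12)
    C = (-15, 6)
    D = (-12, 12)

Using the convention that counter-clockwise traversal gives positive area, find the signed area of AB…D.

Cross-terms: -46, -150, -108, -144  ⇒  Σ = -448
Signed area = Σ/2 = -224 (negative ⇒ clockwise traversal).

-224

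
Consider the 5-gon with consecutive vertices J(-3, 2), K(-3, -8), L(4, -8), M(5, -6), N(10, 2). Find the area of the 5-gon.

Apply the shoelace formula: 2A = Σ (x_i·y_{i+1} − x_{i+1}·y_i), indices taken mod 5.
Σ = (30) + (56) + (16) + (70) + (26) = 198
Area = |Σ|/2 = 99.

99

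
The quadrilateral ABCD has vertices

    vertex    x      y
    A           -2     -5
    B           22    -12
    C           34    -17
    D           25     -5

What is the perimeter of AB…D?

80

|AB| = √((24)² + (-7)²) = √625 = 25
|BC| = √((12)² + (-5)²) = √169 = 13
|CD| = √((-9)² + (12)²) = √225 = 15
|DA| = √((-27)² + (0)²) = √729 = 27
Perimeter = 25 + 13 + 15 + 27 = 80.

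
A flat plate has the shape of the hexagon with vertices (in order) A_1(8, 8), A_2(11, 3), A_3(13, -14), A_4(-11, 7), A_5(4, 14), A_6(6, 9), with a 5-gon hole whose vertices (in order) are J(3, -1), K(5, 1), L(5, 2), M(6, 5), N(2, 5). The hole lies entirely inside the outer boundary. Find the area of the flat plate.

Outer boundary:
Apply Gauss's area formula: 2A = Σ (x_i·y_{i+1} − x_{i+1}·y_i), indices taken mod 6.
Σ = (-64) + (-193) + (-63) + (-182) + (-48) + (-24) = -574
Area = |Σ|/2 = 287.
Hole:
Apply the shoelace formula: 2A = Σ (x_i·y_{i+1} − x_{i+1}·y_i), indices taken mod 5.
Σ = (8) + (5) + (13) + (20) + (-17) = 29
Area = |Σ|/2 = 14.5.
Net area = 287 − 14.5 = 272.5.

272.5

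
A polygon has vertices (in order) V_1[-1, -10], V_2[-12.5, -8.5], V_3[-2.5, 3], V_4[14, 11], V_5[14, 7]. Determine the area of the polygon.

Apply the surveyor's formula: 2A = Σ (x_i·y_{i+1} − x_{i+1}·y_i), indices taken mod 5.
Σ = (-116.5) + (-58.75) + (-69.5) + (-56) + (-133) = -433.75
Area = |Σ|/2 = 216.875.

216.875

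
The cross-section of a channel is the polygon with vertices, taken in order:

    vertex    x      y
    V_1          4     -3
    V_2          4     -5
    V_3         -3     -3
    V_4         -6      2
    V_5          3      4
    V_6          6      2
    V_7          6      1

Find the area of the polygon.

Apply Gauss's area formula: 2A = Σ (x_i·y_{i+1} − x_{i+1}·y_i), indices taken mod 7.
Σ = (-8) + (-27) + (-24) + (-30) + (-18) + (-6) + (-22) = -135
Area = |Σ|/2 = 67.5.

67.5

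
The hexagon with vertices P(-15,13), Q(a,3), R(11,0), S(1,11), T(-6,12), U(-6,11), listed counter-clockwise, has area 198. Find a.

Write out the shoelace sum; only the two edges meeting at Q involve a:
2·Area = [((-15)·3 − a·13) + (a·0 − 11·3)] + 292
       = -13·a + 214 = 396
⇒ a = -14.

-14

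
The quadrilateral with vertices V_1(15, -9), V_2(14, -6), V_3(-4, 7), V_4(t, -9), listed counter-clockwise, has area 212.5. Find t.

Write out the shoelace sum; only the two edges meeting at V_4 involve t:
2·Area = [((-4)·(-9) − t·7) + (t·(-9) − 15·(-9))] + 110
       = -16·t + 281 = 425
⇒ t = -9.

-9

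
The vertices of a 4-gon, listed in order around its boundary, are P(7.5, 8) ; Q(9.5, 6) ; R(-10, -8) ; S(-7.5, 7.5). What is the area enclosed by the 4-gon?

P→Q: (7.5)(6) − (9.5)(8) = -31
Q→R: (9.5)(-8) − (-10)(6) = -16
R→S: (-10)(7.5) − (-7.5)(-8) = -135
S→P: (-7.5)(8) − (7.5)(7.5) = -116.25
Σ = -298.25
Area = |Σ|/2 = 149.125.

149.125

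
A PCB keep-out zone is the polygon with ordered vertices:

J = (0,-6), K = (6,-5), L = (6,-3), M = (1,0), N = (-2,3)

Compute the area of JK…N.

33

Apply the shoelace (surveyor's) formula: 2A = Σ (x_i·y_{i+1} − x_{i+1}·y_i), indices taken mod 5.
Σ = (36) + (12) + (3) + (3) + (12) = 66
Area = |Σ|/2 = 33.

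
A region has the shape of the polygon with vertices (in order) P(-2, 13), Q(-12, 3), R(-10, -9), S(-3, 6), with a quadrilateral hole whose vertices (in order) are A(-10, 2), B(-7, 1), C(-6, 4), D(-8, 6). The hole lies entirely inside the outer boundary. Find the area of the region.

Outer boundary:
Cross-terms: 150, 138, -87, -27  ⇒  Σ = 174
Area = |Σ|/2 = 87.
Hole:
Σ = (4) + (-22) + (-4) + (44) = 22
Area = |Σ|/2 = 11.
Net area = 87 − 11 = 76.

76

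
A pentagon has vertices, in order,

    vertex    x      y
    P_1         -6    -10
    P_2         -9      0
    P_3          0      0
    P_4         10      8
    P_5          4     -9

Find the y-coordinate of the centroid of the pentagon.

-52/17

Apply Gauss's area formula. First the cross-terms c_i = x_i·y_{i+1} − x_{i+1}·y_i:
  -90, 0, 0, -122, -94  ⇒  2A = -306, A = -153.
Then Σ (y_i + y_{i+1})·c_i = 2808, so ȳ = 2808 / (6·(-153)) = -52/17.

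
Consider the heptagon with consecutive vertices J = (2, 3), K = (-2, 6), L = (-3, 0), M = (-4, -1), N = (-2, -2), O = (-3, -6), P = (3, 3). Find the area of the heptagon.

Apply the shoelace (surveyor's) formula: 2A = Σ (x_i·y_{i+1} − x_{i+1}·y_i), indices taken mod 7.
Cross-terms: 18, 18, 3, 6, 6, 9, 3  ⇒  Σ = 63
Area = |Σ|/2 = 31.5.

31.5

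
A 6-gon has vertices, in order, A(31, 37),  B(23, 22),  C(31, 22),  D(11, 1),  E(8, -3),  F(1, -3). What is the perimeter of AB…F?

116

|AB| = √((-8)² + (-15)²) = √289 = 17
|BC| = √((8)² + (0)²) = √64 = 8
|CD| = √((-20)² + (-21)²) = √841 = 29
|DE| = √((-3)² + (-4)²) = √25 = 5
|EF| = √((-7)² + (0)²) = √49 = 7
|FA| = √((30)² + (40)²) = √2500 = 50
Perimeter = 17 + 8 + 29 + 5 + 7 + 50 = 116.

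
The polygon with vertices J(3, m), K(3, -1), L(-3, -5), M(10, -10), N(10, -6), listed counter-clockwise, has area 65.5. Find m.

Write out the shoelace sum; only the two edges meeting at J involve m:
2·Area = [(10·m − 3·(-6)) + (3·(-1) − 3·m)] + 102
       = 7·m + 117 = 131
⇒ m = 2.

2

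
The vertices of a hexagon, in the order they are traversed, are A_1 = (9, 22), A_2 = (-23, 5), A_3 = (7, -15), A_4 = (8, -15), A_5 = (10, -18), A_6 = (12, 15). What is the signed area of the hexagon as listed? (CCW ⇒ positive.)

688.5

Apply Gauss's area formula: 2A = Σ (x_i·y_{i+1} − x_{i+1}·y_i), indices taken mod 6.
Cross-terms: 551, 310, 15, 6, 366, 129  ⇒  Σ = 1377
Signed area = Σ/2 = 688.5 (positive ⇒ counter-clockwise traversal).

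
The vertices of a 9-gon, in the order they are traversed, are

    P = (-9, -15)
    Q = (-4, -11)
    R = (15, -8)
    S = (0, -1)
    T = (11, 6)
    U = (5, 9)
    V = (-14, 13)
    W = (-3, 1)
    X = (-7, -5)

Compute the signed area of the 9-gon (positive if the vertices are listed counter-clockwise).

299.5

Apply the surveyor's formula: 2A = Σ (x_i·y_{i+1} − x_{i+1}·y_i), indices taken mod 9.
Σ = (39) + (197) + (-15) + (11) + (69) + (191) + (25) + (22) + (60) = 599
Signed area = Σ/2 = 299.5 (positive ⇒ counter-clockwise traversal).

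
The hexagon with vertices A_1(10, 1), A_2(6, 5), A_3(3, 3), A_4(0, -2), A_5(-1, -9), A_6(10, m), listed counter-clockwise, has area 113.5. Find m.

-8

The doubled signed area Σ (x_i y_{i+1} − x_{i+1} y_i) is linear in m.
With m=0 it equals 139; the coefficient of m is -11 (from the two edges through A_6).
So -11·m + 139 = 2·113.5 = 227 ⇒ m = -8.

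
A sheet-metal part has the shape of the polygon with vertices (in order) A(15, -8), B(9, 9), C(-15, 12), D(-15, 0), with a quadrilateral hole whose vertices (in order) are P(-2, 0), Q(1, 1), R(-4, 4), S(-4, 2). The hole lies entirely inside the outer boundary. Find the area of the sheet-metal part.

366

Outer boundary:
Apply the shoelace (surveyor's) formula: 2A = Σ (x_i·y_{i+1} − x_{i+1}·y_i), indices taken mod 4.
A→B: (15)(9) − (9)(-8) = 207
B→C: (9)(12) − (-15)(9) = 243
C→D: (-15)(0) − (-15)(12) = 180
D→A: (-15)(-8) − (15)(0) = 120
Σ = 750
Area = |Σ|/2 = 375.
Hole:
Apply the surveyor's formula: 2A = Σ (x_i·y_{i+1} − x_{i+1}·y_i), indices taken mod 4.
Cross-terms: -2, 8, 8, 4  ⇒  Σ = 18
Area = |Σ|/2 = 9.
Net area = 375 − 9 = 366.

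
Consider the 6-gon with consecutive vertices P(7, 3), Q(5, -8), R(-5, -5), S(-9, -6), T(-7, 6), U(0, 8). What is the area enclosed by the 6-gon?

Σ = (-71) + (-65) + (-15) + (-96) + (-56) + (-56) = -359
Area = |Σ|/2 = 179.5.

179.5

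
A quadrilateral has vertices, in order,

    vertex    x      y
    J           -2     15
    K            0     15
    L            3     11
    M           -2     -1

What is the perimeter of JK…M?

|JK| = √((2)² + (0)²) = √4 = 2
|KL| = √((3)² + (-4)²) = √25 = 5
|LM| = √((-5)² + (-12)²) = √169 = 13
|MJ| = √((0)² + (16)²) = √256 = 16
Perimeter = 2 + 5 + 13 + 16 = 36.

36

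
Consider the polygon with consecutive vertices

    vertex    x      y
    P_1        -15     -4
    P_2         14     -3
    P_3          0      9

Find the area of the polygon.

Cross-terms: 101, 126, 135  ⇒  Σ = 362
Area = |Σ|/2 = 181.

181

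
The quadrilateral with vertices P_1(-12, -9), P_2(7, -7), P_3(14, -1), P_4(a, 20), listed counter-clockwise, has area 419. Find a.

-10

The doubled signed area Σ (x_i y_{i+1} − x_{i+1} y_i) is linear in a.
With a=0 it equals 758; the coefficient of a is -8 (from the two edges through P_4).
So -8·a + 758 = 2·419 = 838 ⇒ a = -10.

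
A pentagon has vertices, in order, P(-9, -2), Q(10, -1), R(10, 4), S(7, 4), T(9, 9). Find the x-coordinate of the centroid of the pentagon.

Apply the shoelace formula. First the cross-terms c_i = x_i·y_{i+1} − x_{i+1}·y_i:
  29, 50, 12, 27, 63  ⇒  2A = 181, A = 90.5.
Then Σ (x_i + x_{i+1})·c_i = 1665, so x̄ = 1665 / (6·90.5) = 555/181.

555/181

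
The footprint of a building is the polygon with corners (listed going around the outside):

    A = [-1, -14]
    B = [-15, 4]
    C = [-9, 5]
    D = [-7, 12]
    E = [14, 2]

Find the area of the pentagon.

351

Cross-terms: -214, -39, -73, -182, -194  ⇒  Σ = -702
Area = |Σ|/2 = 351.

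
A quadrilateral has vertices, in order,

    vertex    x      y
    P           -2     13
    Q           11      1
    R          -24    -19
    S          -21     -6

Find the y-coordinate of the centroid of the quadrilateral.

Apply the surveyor's formula. First the cross-terms c_i = x_i·y_{i+1} − x_{i+1}·y_i:
  -145, -185, -255, -285  ⇒  2A = -870, A = -435.
Then Σ (y_i + y_{i+1})·c_i = 5680, so ȳ = 5680 / (6·(-435)) = -568/261.

-568/261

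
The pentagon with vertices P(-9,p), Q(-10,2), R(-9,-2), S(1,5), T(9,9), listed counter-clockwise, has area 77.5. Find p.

7

Write out the shoelace sum; only the two edges meeting at P involve p:
2·Area = [(9·p − (-9)·9) + ((-9)·2 − (-10)·p)] + -41
       = 19·p + 22 = 155
⇒ p = 7.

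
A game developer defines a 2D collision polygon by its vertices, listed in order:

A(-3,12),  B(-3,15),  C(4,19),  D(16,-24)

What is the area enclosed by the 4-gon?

Apply Gauss's area formula: 2A = Σ (x_i·y_{i+1} − x_{i+1}·y_i), indices taken mod 4.
A→B: (-3)(15) − (-3)(12) = -9
B→C: (-3)(19) − (4)(15) = -117
C→D: (4)(-24) − (16)(19) = -400
D→A: (16)(12) − (-3)(-24) = 120
Σ = -406
Area = |Σ|/2 = 203.

203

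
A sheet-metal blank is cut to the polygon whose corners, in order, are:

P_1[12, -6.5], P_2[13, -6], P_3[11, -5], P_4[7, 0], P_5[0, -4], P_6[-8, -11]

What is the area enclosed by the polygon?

Σ = (12.5) + (1) + (35) + (-28) + (-32) + (184) = 172.5
Area = |Σ|/2 = 86.25.

86.25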